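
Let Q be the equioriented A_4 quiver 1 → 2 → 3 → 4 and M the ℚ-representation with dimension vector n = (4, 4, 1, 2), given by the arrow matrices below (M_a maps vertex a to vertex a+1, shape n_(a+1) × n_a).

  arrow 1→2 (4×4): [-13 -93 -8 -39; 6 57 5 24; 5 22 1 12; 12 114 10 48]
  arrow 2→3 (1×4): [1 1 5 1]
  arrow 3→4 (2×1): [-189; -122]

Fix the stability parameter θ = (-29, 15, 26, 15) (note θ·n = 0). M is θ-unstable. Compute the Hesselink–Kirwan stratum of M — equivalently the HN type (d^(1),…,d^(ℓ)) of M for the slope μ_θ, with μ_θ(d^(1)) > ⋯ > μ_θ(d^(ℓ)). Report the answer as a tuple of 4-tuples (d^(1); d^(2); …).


Via rank(M_{q-1}∘⋯∘M_p): M ≅ I[1,1], I[1,2]^2, I[1,4], I[2,2], I[4,4].
μ_θ-semistable layers: μ^(1)=41/2; μ^(2)=15; μ^(3)=-29

((0, 0, 1, 1); (0, 4, 0, 1); (4, 0, 0, 0))


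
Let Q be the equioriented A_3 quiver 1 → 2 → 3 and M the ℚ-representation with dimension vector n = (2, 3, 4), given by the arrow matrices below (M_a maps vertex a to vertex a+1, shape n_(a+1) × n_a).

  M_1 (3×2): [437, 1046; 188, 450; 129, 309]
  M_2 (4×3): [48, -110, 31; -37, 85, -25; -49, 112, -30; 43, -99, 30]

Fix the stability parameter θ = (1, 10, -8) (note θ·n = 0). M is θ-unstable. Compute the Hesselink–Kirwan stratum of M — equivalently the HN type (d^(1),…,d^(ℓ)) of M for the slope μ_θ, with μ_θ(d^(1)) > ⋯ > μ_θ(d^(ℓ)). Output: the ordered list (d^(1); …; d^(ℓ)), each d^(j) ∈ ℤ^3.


Barcode: M ≅ I[1,3]^2, I[2,3], I[3,3]. HN layers by μ_θ (2 steps, strictly decreasing):
  μ^(1)=1; μ^(2)=-8

((2, 3, 3); (0, 0, 1))


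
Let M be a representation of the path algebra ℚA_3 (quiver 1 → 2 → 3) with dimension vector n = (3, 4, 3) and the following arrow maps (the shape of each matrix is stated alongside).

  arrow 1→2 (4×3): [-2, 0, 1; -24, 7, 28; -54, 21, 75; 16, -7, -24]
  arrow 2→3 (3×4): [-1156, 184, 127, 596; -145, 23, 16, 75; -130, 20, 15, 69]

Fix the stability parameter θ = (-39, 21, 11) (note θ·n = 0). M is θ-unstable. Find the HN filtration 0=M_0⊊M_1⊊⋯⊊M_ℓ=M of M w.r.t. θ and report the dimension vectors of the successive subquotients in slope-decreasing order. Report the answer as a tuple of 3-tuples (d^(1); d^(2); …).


Barcode: M ≅ I[1,1], I[1,3]^2, I[2,2], I[2,3]. HN layers by μ_θ (3 steps, strictly decreasing):
  μ^(1)=21; μ^(2)=16; μ^(3)=-39

((0, 1, 0); (0, 3, 3); (3, 0, 0))


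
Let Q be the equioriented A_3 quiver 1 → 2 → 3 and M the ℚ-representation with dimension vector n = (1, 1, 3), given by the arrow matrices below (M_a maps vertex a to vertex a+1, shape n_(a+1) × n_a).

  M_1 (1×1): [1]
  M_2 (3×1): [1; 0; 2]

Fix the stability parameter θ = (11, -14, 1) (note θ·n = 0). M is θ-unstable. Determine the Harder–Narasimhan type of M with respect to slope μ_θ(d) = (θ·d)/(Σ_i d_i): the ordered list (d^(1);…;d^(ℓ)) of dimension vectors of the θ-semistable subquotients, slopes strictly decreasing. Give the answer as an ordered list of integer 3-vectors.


Barcode: M ≅ I[1,3], I[3,3]^2. HN layers by μ_θ (2 steps, strictly decreasing):
  μ^(1)=1; μ^(2)=-3/2

((0, 0, 3); (1, 1, 0))


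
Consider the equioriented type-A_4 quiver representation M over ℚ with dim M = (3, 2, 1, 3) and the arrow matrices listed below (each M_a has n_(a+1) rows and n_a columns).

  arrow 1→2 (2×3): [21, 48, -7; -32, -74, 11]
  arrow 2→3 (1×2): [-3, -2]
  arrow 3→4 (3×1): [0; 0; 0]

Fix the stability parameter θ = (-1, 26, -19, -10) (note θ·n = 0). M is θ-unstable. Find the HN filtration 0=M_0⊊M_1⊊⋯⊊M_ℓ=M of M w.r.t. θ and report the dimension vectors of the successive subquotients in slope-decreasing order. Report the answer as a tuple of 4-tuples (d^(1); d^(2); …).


Interval decomposition of M: I[1,1], I[1,2], I[1,3], I[4,4]^3.
HN type (ℓ=4): μ^(1)=26; μ^(2)=7/2; μ^(3)=-1; μ^(4)=-10

((0, 1, 0, 0); (0, 1, 1, 0); (3, 0, 0, 0); (0, 0, 0, 3))


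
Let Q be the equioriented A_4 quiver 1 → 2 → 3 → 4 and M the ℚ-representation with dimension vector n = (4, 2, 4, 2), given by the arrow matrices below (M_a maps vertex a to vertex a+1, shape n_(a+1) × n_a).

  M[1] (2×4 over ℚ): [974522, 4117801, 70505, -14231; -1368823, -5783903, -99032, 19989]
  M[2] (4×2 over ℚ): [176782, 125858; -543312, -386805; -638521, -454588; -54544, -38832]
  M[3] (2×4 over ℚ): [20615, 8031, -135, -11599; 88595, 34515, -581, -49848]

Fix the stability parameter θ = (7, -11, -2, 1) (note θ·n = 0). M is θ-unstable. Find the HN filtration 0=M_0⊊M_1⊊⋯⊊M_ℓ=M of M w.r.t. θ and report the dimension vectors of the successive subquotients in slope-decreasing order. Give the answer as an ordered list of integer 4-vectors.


Barcode: M ≅ I[1,1]^2, I[1,4]^2, I[3,3]^2. HN layers by μ_θ (3 steps, strictly decreasing):
  μ^(1)=7; μ^(2)=1; μ^(3)=-2

((2, 0, 0, 0); (0, 0, 0, 2); (2, 2, 4, 0))


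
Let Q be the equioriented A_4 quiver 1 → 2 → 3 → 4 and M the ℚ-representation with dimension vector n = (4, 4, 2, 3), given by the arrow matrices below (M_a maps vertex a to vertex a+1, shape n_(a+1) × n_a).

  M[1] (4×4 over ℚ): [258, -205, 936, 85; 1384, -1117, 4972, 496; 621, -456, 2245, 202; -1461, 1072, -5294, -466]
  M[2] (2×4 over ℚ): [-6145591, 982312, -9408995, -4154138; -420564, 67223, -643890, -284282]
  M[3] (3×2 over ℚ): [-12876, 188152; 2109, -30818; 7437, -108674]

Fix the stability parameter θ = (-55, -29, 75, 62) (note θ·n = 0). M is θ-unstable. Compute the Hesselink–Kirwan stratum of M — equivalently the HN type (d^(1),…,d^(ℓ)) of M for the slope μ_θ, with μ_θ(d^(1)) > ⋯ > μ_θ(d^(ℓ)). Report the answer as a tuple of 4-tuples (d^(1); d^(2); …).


Barcode: M ≅ I[1,2]^2, I[1,3], I[1,4], I[4,4]^2. HN layers by μ_θ (5 steps, strictly decreasing):
  μ^(1)=75; μ^(2)=137/2; μ^(3)=62; μ^(4)=-29; μ^(5)=-55

((0, 0, 1, 0); (0, 0, 1, 1); (0, 0, 0, 2); (0, 4, 0, 0); (4, 0, 0, 0))


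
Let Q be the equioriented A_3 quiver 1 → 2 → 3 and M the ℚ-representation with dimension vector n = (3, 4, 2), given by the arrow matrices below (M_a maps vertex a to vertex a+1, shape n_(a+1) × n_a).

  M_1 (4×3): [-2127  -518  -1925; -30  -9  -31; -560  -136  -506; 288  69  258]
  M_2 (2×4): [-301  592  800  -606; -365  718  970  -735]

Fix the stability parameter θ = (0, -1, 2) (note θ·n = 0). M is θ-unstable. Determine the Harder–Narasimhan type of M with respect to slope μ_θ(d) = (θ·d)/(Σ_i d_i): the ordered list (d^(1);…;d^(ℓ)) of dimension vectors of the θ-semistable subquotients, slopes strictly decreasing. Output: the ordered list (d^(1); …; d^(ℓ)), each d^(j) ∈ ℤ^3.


Via rank(M_{q-1}∘⋯∘M_p): M ≅ I[1,2], I[1,3]^2, I[2,2].
μ_θ-semistable layers: μ^(1)=2; μ^(2)=-1/2; μ^(3)=-1

((0, 0, 2); (3, 3, 0); (0, 1, 0))


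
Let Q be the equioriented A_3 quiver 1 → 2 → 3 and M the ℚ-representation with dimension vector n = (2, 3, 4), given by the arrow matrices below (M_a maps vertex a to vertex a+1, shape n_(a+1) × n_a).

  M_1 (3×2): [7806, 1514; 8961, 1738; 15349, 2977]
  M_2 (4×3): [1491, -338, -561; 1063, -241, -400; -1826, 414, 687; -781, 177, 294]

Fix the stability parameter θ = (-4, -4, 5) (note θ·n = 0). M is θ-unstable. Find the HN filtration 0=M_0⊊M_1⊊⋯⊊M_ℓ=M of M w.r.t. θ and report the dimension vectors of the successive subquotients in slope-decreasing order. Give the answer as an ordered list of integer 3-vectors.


Via rank(M_{q-1}∘⋯∘M_p): M ≅ I[1,3]^2, I[2,3], I[3,3].
μ_θ-semistable layers: μ^(1)=5; μ^(2)=-4

((0, 0, 4); (2, 3, 0))


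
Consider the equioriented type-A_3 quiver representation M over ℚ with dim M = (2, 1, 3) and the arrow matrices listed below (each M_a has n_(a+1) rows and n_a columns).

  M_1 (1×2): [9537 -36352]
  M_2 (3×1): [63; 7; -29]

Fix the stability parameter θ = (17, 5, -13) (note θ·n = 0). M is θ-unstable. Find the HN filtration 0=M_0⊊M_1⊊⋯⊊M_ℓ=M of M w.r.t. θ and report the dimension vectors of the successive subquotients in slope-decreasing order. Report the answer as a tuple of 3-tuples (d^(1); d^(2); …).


Interval decomposition of M: I[1,1], I[1,3], I[3,3]^2.
HN type (ℓ=3): μ^(1)=17; μ^(2)=3; μ^(3)=-13

((1, 0, 0); (1, 1, 1); (0, 0, 2))


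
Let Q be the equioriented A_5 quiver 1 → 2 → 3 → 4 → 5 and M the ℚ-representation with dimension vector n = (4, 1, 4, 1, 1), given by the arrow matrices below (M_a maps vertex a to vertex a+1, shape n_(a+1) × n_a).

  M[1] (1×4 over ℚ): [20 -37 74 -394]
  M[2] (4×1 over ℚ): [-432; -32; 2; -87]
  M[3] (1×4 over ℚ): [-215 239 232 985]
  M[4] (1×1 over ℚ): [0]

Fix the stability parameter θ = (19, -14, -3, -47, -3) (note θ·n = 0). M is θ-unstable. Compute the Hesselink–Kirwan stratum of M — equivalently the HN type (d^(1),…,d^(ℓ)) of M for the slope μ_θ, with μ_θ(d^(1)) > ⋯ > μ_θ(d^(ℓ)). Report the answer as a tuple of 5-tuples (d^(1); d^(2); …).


Interval decomposition of M: I[1,1]^3, I[1,4], I[3,3]^3, I[5,5].
HN type (ℓ=3): μ^(1)=19; μ^(2)=-3; μ^(3)=-45/4

((3, 0, 0, 0, 0); (0, 0, 3, 0, 1); (1, 1, 1, 1, 0))


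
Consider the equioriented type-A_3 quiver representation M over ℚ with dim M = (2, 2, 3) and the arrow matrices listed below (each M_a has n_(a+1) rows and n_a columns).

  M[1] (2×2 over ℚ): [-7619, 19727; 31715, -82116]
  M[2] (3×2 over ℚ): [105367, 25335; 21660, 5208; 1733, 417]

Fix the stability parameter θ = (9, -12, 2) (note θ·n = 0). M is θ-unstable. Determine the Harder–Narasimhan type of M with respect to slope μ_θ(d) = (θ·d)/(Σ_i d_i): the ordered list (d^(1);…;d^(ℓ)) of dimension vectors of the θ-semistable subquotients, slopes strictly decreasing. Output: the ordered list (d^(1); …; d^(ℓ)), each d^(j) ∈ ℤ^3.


Interval decomposition of M: I[1,3]^2, I[3,3].
HN type (ℓ=2): μ^(1)=2; μ^(2)=-3/2

((0, 0, 3); (2, 2, 0))


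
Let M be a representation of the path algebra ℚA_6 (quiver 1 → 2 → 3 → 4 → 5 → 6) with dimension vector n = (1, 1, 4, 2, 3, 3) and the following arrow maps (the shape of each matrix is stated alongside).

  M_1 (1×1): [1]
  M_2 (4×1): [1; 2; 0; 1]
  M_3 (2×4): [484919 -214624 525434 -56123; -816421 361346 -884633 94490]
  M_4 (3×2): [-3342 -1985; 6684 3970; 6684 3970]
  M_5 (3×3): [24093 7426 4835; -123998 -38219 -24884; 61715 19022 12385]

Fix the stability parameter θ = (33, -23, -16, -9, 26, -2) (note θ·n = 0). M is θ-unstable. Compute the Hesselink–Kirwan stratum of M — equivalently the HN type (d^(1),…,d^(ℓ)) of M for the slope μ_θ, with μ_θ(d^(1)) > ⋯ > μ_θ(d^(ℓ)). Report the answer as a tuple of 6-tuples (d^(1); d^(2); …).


Barcode: M ≅ I[1,6], I[3,3]^2, I[3,4], I[5,6]^2. HN layers by μ_θ (4 steps, strictly decreasing):
  μ^(1)=12; μ^(2)=-15/4; μ^(3)=-9; μ^(4)=-16

((0, 0, 0, 0, 3, 3); (1, 1, 1, 1, 0, 0); (0, 0, 0, 1, 0, 0); (0, 0, 3, 0, 0, 0))


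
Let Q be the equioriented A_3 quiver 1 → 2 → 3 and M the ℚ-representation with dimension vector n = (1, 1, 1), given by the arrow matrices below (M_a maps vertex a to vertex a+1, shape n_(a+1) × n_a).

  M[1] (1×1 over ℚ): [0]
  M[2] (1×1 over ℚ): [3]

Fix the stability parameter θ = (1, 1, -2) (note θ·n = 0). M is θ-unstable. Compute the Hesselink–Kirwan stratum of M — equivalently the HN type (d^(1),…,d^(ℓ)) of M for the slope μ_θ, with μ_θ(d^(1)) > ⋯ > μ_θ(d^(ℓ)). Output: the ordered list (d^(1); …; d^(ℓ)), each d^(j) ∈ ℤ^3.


Interval decomposition of M: I[1,1], I[2,3].
HN type (ℓ=2): μ^(1)=1; μ^(2)=-1/2

((1, 0, 0); (0, 1, 1))


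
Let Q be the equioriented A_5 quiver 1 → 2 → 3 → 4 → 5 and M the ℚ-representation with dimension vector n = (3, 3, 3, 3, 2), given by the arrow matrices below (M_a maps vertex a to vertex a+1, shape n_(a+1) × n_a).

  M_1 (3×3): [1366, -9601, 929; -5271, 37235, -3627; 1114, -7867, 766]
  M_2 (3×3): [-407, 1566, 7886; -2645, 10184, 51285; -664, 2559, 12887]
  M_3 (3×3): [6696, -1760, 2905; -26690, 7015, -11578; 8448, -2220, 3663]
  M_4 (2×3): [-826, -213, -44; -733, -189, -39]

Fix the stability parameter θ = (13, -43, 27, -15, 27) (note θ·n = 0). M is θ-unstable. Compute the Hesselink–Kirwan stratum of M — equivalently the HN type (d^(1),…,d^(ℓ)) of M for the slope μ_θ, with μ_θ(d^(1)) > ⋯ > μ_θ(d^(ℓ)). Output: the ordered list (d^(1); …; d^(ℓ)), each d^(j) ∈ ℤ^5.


Barcode: M ≅ I[1,3], I[1,4], I[1,5], I[4,5]. HN layers by μ_θ (3 steps, strictly decreasing):
  μ^(1)=27; μ^(2)=6; μ^(3)=-15

((0, 0, 1, 0, 2); (0, 0, 2, 2, 0); (3, 3, 0, 1, 0))


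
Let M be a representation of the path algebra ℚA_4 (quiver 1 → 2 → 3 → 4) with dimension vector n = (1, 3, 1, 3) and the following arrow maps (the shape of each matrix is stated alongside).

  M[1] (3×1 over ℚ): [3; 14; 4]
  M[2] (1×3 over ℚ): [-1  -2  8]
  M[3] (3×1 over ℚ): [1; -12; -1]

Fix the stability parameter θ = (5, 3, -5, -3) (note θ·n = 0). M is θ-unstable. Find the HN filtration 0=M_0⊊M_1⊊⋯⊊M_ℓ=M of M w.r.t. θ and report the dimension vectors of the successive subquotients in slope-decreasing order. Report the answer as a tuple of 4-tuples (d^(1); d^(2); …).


Via rank(M_{q-1}∘⋯∘M_p): M ≅ I[1,4], I[2,2]^2, I[4,4]^2.
μ_θ-semistable layers: μ^(1)=3; μ^(2)=0; μ^(3)=-3

((0, 2, 0, 0); (1, 1, 1, 1); (0, 0, 0, 2))


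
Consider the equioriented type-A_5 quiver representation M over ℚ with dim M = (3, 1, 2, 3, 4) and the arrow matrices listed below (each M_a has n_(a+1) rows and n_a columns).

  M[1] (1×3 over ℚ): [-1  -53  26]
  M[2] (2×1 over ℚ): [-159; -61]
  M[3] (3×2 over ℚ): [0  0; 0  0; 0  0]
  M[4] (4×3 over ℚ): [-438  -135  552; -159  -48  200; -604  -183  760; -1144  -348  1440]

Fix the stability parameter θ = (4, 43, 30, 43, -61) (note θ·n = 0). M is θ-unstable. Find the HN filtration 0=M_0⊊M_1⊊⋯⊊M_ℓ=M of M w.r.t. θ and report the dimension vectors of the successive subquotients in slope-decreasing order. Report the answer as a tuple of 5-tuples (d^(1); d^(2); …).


Interval decomposition of M: I[1,1]^2, I[1,3], I[3,3], I[4,4], I[4,5]^2, I[5,5]^2.
HN type (ℓ=6): μ^(1)=43; μ^(2)=73/2; μ^(3)=30; μ^(4)=4; μ^(5)=-9; μ^(6)=-61

((0, 0, 0, 1, 0); (0, 1, 1, 0, 0); (0, 0, 1, 0, 0); (3, 0, 0, 0, 0); (0, 0, 0, 2, 2); (0, 0, 0, 0, 2))


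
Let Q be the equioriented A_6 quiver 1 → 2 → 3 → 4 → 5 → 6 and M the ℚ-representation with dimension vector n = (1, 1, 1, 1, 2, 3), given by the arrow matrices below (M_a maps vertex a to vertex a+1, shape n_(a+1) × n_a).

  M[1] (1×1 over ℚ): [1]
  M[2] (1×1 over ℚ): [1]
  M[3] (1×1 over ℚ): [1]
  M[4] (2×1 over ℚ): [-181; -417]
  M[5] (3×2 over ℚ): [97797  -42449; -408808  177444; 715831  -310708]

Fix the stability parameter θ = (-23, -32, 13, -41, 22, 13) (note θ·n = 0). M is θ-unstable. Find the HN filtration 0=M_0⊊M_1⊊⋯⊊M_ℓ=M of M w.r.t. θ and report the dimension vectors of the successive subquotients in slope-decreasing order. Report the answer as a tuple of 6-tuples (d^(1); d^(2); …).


Via rank(M_{q-1}∘⋯∘M_p): M ≅ I[1,6], I[5,6], I[6,6].
μ_θ-semistable layers: μ^(1)=35/2; μ^(2)=13; μ^(3)=-14; μ^(4)=-55/2

((0, 0, 0, 0, 2, 2); (0, 0, 0, 0, 0, 1); (0, 0, 1, 1, 0, 0); (1, 1, 0, 0, 0, 0))


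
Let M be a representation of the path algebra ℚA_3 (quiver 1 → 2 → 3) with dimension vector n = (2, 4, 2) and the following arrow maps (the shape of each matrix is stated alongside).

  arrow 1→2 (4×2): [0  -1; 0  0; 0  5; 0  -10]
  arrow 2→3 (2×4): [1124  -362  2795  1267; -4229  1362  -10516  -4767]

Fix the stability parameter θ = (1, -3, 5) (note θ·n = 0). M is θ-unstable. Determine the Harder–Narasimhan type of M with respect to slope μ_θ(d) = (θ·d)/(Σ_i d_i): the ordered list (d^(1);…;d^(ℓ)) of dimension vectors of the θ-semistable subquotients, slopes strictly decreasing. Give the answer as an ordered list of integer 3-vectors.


Via rank(M_{q-1}∘⋯∘M_p): M ≅ I[1,1], I[1,3], I[2,2]^2, I[2,3].
μ_θ-semistable layers: μ^(1)=5; μ^(2)=1; μ^(3)=-1; μ^(4)=-3

((0, 0, 2); (1, 0, 0); (1, 1, 0); (0, 3, 0))


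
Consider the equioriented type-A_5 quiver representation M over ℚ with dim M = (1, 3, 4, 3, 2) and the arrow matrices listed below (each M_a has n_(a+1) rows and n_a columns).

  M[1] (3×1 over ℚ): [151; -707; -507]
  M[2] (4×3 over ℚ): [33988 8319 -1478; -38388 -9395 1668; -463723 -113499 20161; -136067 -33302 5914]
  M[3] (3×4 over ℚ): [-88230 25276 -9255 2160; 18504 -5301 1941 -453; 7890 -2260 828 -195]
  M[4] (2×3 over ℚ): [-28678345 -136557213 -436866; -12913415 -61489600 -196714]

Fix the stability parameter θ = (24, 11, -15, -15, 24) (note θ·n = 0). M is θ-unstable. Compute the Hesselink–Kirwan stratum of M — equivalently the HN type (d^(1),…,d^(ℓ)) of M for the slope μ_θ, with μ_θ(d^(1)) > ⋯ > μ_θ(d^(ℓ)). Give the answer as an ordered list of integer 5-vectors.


Interval decomposition of M: I[1,5], I[2,4], I[2,5], I[3,3].
HN type (ℓ=4): μ^(1)=24; μ^(2)=5/4; μ^(3)=-19/3; μ^(4)=-15

((0, 0, 0, 0, 2); (1, 1, 1, 1, 0); (0, 2, 2, 2, 0); (0, 0, 1, 0, 0))


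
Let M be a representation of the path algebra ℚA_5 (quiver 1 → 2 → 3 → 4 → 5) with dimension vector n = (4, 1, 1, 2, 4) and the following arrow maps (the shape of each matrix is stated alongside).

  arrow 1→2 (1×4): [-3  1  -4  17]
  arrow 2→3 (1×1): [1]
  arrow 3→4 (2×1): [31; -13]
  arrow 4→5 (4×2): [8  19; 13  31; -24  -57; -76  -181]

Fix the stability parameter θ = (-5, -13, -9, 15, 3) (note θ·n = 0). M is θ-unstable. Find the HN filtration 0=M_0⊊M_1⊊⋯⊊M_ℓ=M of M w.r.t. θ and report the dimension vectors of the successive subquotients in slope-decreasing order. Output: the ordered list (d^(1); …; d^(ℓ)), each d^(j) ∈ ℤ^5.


Interval decomposition of M: I[1,1]^3, I[1,5], I[4,5], I[5,5]^2.
HN type (ℓ=4): μ^(1)=9; μ^(2)=3; μ^(3)=-5; μ^(4)=-9

((0, 0, 0, 2, 2); (0, 0, 0, 0, 2); (3, 0, 0, 0, 0); (1, 1, 1, 0, 0))


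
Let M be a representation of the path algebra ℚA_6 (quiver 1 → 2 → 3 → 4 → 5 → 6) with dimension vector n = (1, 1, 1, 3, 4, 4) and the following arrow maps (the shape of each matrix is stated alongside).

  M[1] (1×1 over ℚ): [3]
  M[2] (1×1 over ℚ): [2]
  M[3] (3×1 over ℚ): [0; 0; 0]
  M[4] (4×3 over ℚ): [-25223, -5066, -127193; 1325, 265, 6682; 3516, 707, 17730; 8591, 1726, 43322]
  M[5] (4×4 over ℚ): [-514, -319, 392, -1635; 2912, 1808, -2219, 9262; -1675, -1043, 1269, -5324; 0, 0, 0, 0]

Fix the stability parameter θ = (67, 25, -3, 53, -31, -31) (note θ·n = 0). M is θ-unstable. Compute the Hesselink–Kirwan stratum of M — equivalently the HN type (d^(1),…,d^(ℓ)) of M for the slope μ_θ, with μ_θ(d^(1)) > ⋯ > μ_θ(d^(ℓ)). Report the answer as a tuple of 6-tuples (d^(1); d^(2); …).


Interval decomposition of M: I[1,3], I[4,5], I[4,6]^2, I[5,6], I[6,6].
HN type (ℓ=4): μ^(1)=89/3; μ^(2)=11; μ^(3)=-3; μ^(4)=-31

((1, 1, 1, 0, 0, 0); (0, 0, 0, 1, 1, 0); (0, 0, 0, 2, 2, 2); (0, 0, 0, 0, 1, 2))


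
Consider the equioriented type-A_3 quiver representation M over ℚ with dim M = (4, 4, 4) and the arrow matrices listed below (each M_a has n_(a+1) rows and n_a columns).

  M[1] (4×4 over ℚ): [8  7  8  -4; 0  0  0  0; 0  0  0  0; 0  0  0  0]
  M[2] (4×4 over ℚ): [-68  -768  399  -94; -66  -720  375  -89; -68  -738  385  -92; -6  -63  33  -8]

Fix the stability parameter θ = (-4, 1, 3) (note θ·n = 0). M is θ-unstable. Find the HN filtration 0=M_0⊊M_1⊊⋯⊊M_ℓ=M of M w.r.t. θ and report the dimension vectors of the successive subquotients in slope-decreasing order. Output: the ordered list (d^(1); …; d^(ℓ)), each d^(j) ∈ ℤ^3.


Barcode: M ≅ I[1,1]^3, I[1,3], I[2,2], I[2,3]^2, I[3,3]. HN layers by μ_θ (3 steps, strictly decreasing):
  μ^(1)=3; μ^(2)=1; μ^(3)=-4

((0, 0, 4); (0, 4, 0); (4, 0, 0))


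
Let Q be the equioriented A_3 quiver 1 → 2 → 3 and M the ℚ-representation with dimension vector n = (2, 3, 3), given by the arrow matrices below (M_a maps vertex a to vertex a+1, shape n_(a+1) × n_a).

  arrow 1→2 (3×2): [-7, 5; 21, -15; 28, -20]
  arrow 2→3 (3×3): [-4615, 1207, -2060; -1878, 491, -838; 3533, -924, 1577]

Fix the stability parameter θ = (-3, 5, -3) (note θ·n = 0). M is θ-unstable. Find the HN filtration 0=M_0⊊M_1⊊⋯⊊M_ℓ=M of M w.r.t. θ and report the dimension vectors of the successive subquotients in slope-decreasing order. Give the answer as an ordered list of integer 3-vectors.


Barcode: M ≅ I[1,1], I[1,3], I[2,3]^2. HN layers by μ_θ (2 steps, strictly decreasing):
  μ^(1)=1; μ^(2)=-3

((0, 3, 3); (2, 0, 0))


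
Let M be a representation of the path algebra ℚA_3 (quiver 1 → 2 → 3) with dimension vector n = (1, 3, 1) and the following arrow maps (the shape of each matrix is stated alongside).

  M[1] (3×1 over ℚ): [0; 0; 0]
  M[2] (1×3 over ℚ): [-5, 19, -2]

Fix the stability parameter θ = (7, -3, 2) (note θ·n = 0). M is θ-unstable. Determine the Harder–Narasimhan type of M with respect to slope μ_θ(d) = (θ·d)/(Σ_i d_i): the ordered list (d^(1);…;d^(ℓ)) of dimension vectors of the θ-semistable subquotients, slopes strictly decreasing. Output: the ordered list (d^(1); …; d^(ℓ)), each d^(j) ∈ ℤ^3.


Barcode: M ≅ I[1,1], I[2,2]^2, I[2,3]. HN layers by μ_θ (3 steps, strictly decreasing):
  μ^(1)=7; μ^(2)=2; μ^(3)=-3

((1, 0, 0); (0, 0, 1); (0, 3, 0))


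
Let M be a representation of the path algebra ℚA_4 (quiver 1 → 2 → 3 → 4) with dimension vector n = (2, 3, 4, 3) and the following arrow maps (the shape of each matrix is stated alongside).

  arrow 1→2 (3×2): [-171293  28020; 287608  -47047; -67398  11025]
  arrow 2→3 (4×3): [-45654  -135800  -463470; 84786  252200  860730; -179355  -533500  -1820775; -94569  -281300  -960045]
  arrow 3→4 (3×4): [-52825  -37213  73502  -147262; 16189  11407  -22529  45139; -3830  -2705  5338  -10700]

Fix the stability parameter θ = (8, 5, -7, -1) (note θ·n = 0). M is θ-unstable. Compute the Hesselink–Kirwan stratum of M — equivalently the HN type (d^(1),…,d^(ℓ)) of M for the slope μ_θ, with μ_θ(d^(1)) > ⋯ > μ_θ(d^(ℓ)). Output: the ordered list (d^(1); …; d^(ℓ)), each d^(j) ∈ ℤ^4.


Via rank(M_{q-1}∘⋯∘M_p): M ≅ I[1,2], I[1,3], I[2,2], I[3,4]^3.
μ_θ-semistable layers: μ^(1)=13/2; μ^(2)=5; μ^(3)=2; μ^(4)=-1; μ^(5)=-7

((1, 1, 0, 0); (0, 1, 0, 0); (1, 1, 1, 0); (0, 0, 0, 3); (0, 0, 3, 0))


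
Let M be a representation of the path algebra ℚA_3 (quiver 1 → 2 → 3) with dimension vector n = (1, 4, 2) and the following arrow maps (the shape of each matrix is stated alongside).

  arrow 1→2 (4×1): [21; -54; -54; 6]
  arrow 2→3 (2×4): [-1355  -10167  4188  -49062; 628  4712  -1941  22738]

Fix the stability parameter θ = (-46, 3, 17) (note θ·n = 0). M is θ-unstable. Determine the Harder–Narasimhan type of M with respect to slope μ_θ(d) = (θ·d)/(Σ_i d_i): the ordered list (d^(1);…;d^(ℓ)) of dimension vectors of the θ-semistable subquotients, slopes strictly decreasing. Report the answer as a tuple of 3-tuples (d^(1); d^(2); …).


Interval decomposition of M: I[1,3], I[2,2]^2, I[2,3].
HN type (ℓ=3): μ^(1)=17; μ^(2)=3; μ^(3)=-46

((0, 0, 2); (0, 4, 0); (1, 0, 0))


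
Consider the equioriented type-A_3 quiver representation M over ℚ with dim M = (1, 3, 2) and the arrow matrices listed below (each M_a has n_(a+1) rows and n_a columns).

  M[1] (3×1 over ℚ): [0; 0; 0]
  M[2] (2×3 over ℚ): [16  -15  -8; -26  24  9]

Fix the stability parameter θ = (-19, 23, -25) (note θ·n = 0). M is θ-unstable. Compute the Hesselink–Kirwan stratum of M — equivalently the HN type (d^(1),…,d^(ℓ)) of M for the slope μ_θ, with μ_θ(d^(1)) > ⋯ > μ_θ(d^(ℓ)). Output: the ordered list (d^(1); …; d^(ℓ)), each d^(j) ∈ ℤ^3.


Interval decomposition of M: I[1,1], I[2,2], I[2,3]^2.
HN type (ℓ=3): μ^(1)=23; μ^(2)=-1; μ^(3)=-19

((0, 1, 0); (0, 2, 2); (1, 0, 0))


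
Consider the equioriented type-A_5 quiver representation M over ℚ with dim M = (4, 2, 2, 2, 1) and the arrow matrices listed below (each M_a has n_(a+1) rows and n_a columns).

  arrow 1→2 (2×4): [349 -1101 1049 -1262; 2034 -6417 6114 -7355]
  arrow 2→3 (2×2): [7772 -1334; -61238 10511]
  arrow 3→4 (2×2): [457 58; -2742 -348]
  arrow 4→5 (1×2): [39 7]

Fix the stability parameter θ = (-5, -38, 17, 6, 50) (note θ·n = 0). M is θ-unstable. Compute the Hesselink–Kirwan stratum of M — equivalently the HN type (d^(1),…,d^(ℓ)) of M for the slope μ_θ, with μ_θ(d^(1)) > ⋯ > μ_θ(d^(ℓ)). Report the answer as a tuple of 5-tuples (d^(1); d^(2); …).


Via rank(M_{q-1}∘⋯∘M_p): M ≅ I[1,1]^2, I[1,2], I[1,3], I[3,5], I[4,4].
μ_θ-semistable layers: μ^(1)=50; μ^(2)=17; μ^(3)=23/2; μ^(4)=6; μ^(5)=-5; μ^(6)=-43/2

((0, 0, 0, 0, 1); (0, 0, 1, 0, 0); (0, 0, 1, 1, 0); (0, 0, 0, 1, 0); (2, 0, 0, 0, 0); (2, 2, 0, 0, 0))


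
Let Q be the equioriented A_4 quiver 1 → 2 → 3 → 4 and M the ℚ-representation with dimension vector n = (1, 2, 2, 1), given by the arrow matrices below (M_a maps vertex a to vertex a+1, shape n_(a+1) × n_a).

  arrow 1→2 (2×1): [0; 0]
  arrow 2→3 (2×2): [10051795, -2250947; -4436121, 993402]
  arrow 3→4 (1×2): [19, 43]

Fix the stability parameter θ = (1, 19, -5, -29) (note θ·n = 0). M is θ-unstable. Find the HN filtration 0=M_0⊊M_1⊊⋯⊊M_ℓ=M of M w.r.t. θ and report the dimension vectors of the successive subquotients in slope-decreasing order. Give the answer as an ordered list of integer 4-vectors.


Via rank(M_{q-1}∘⋯∘M_p): M ≅ I[1,1], I[2,3], I[2,4].
μ_θ-semistable layers: μ^(1)=7; μ^(2)=1; μ^(3)=-5

((0, 1, 1, 0); (1, 0, 0, 0); (0, 1, 1, 1))


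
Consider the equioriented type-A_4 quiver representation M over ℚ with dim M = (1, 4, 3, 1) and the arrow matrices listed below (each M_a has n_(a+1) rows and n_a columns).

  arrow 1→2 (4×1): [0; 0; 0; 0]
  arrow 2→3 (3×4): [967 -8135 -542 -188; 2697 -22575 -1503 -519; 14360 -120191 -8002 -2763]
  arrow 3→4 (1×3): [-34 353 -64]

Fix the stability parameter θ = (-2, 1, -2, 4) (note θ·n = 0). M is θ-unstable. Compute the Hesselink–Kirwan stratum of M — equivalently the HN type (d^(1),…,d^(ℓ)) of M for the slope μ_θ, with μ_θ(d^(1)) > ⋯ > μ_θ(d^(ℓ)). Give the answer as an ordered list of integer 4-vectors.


Interval decomposition of M: I[1,1], I[2,2], I[2,3]^2, I[2,4].
HN type (ℓ=4): μ^(1)=4; μ^(2)=1; μ^(3)=-1/2; μ^(4)=-2

((0, 0, 0, 1); (0, 1, 0, 0); (0, 3, 3, 0); (1, 0, 0, 0))


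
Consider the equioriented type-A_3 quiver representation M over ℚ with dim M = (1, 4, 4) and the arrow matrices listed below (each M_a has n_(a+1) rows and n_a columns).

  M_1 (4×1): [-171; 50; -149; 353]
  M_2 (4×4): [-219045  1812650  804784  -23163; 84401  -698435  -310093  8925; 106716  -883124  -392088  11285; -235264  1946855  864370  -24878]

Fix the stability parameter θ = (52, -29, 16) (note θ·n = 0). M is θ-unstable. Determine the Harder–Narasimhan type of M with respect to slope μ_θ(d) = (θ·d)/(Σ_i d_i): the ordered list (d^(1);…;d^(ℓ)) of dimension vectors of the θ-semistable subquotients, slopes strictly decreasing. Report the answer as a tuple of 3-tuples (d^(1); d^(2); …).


Interval decomposition of M: I[1,3], I[2,3]^3.
HN type (ℓ=3): μ^(1)=16; μ^(2)=23/2; μ^(3)=-29

((0, 0, 4); (1, 1, 0); (0, 3, 0))


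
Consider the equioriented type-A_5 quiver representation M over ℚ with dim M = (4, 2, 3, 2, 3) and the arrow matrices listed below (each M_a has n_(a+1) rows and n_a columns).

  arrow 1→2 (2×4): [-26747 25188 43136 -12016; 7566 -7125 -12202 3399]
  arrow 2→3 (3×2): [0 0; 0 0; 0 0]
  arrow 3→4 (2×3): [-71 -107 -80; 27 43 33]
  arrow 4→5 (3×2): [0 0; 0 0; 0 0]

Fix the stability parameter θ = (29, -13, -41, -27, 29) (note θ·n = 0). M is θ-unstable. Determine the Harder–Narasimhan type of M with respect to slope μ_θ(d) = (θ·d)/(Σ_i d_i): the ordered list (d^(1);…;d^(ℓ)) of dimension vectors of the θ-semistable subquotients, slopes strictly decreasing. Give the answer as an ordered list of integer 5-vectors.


Interval decomposition of M: I[1,1]^2, I[1,2]^2, I[3,3], I[3,4]^2, I[5,5]^3.
HN type (ℓ=4): μ^(1)=29; μ^(2)=8; μ^(3)=-27; μ^(4)=-41

((2, 0, 0, 0, 3); (2, 2, 0, 0, 0); (0, 0, 0, 2, 0); (0, 0, 3, 0, 0))


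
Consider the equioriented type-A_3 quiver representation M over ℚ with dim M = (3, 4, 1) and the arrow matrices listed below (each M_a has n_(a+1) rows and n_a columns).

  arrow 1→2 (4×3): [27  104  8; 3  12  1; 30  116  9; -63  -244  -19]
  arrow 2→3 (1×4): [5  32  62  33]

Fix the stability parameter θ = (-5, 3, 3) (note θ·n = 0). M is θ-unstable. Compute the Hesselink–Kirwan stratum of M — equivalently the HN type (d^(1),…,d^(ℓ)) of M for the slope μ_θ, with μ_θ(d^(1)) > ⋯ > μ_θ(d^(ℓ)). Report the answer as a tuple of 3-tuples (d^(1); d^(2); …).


Via rank(M_{q-1}∘⋯∘M_p): M ≅ I[1,1], I[1,2], I[1,3], I[2,2]^2.
μ_θ-semistable layers: μ^(1)=3; μ^(2)=-5

((0, 4, 1); (3, 0, 0))


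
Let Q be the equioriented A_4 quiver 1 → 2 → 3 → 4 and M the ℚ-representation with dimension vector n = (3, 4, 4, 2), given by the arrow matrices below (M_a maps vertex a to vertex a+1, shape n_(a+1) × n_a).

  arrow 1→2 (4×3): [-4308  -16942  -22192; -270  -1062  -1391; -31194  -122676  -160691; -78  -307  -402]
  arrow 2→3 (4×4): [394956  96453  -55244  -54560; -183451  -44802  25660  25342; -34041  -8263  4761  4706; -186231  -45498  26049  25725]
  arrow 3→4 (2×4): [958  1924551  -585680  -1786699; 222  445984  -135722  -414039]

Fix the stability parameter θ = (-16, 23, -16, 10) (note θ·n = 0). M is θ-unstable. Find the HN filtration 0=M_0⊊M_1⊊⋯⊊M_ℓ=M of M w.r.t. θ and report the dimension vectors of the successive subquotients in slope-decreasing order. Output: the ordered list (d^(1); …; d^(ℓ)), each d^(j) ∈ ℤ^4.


Interval decomposition of M: I[1,1], I[1,4]^2, I[2,3]^2.
HN type (ℓ=3): μ^(1)=10; μ^(2)=7/2; μ^(3)=-16

((0, 0, 0, 2); (0, 4, 4, 0); (3, 0, 0, 0))


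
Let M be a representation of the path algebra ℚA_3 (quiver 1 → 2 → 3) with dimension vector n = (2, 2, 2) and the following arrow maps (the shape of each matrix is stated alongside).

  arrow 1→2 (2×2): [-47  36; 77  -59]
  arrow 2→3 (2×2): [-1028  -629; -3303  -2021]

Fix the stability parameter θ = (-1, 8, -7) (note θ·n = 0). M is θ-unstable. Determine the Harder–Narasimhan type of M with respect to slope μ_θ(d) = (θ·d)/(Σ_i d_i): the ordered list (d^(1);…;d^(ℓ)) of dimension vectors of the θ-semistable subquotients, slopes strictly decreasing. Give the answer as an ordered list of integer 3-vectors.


Via rank(M_{q-1}∘⋯∘M_p): M ≅ I[1,3]^2.
μ_θ-semistable layers: μ^(1)=1/2; μ^(2)=-1

((0, 2, 2); (2, 0, 0))


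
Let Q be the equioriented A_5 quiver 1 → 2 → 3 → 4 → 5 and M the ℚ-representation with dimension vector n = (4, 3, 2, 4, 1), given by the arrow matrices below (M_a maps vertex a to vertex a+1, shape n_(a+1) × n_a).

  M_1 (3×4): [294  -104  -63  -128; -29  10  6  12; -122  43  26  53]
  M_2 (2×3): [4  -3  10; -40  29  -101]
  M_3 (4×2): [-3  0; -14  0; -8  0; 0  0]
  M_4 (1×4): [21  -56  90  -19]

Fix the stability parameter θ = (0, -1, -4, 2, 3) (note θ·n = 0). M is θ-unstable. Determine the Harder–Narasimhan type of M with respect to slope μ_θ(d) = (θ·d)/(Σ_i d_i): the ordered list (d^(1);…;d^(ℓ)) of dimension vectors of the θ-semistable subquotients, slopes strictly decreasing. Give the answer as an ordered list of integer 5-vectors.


Via rank(M_{q-1}∘⋯∘M_p): M ≅ I[1,1], I[1,2], I[1,3], I[1,5], I[4,4]^3.
μ_θ-semistable layers: μ^(1)=3; μ^(2)=2; μ^(3)=0; μ^(4)=-1/2; μ^(5)=-5/3

((0, 0, 0, 0, 1); (0, 0, 0, 4, 0); (1, 0, 0, 0, 0); (1, 1, 0, 0, 0); (2, 2, 2, 0, 0))


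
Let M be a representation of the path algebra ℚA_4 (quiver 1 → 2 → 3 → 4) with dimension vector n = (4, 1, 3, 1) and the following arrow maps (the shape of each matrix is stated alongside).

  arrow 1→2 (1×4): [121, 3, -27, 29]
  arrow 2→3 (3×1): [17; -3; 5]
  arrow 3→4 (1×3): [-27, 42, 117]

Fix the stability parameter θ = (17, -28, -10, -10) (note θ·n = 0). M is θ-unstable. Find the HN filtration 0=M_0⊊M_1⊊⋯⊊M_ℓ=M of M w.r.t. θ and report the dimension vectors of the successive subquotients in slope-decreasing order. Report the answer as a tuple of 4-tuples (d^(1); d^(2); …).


Via rank(M_{q-1}∘⋯∘M_p): M ≅ I[1,1]^3, I[1,3], I[3,3], I[3,4].
μ_θ-semistable layers: μ^(1)=17; μ^(2)=-7; μ^(3)=-10

((3, 0, 0, 0); (1, 1, 1, 0); (0, 0, 2, 1))


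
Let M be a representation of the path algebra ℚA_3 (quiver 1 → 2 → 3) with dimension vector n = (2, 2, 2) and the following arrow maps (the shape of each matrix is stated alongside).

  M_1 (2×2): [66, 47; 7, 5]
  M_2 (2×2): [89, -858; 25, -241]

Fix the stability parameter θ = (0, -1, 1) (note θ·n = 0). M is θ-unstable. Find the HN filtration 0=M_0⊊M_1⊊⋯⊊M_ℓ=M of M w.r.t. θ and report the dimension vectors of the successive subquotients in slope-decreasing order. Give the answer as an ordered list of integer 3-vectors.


Via rank(M_{q-1}∘⋯∘M_p): M ≅ I[1,3]^2.
μ_θ-semistable layers: μ^(1)=1; μ^(2)=-1/2

((0, 0, 2); (2, 2, 0))


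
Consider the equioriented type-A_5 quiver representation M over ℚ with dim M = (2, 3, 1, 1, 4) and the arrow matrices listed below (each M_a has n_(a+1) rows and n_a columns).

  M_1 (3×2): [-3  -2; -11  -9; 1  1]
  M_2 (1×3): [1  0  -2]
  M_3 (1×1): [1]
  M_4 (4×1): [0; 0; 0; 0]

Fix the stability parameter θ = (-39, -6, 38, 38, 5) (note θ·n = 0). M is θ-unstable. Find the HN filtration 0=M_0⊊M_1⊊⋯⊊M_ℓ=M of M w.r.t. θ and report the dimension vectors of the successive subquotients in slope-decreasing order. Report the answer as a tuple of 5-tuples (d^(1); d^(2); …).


Interval decomposition of M: I[1,2], I[1,4], I[2,2], I[5,5]^4.
HN type (ℓ=4): μ^(1)=38; μ^(2)=5; μ^(3)=-6; μ^(4)=-39

((0, 0, 1, 1, 0); (0, 0, 0, 0, 4); (0, 3, 0, 0, 0); (2, 0, 0, 0, 0))


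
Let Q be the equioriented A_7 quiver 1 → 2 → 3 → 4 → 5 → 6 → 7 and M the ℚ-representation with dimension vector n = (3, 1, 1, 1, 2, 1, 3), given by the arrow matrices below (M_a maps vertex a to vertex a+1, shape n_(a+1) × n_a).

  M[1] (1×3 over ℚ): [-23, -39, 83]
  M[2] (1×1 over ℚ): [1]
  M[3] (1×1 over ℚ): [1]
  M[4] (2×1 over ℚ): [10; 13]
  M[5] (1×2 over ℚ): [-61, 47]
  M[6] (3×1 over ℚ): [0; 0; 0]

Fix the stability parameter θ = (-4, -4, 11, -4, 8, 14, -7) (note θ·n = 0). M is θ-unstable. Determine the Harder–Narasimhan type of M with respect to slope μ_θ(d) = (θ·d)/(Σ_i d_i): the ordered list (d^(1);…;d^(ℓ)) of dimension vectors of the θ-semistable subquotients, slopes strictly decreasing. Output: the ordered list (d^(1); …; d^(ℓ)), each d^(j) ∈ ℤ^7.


Barcode: M ≅ I[1,1]^2, I[1,6], I[5,5], I[7,7]^3. HN layers by μ_θ (5 steps, strictly decreasing):
  μ^(1)=14; μ^(2)=8; μ^(3)=7/2; μ^(4)=-4; μ^(5)=-7

((0, 0, 0, 0, 0, 1, 0); (0, 0, 0, 0, 2, 0, 0); (0, 0, 1, 1, 0, 0, 0); (3, 1, 0, 0, 0, 0, 0); (0, 0, 0, 0, 0, 0, 3))


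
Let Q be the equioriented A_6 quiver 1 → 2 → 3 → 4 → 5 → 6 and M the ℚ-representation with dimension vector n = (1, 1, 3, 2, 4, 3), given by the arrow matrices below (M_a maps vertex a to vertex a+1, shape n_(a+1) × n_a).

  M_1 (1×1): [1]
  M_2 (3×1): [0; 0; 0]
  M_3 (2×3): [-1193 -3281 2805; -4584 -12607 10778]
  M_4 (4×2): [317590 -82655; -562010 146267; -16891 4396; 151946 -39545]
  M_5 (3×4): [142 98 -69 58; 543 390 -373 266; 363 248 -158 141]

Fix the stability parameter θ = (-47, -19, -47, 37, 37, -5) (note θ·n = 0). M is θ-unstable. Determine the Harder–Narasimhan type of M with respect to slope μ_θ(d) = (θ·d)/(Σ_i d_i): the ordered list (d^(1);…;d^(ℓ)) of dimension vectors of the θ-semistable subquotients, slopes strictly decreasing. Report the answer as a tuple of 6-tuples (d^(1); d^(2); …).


Via rank(M_{q-1}∘⋯∘M_p): M ≅ I[1,2], I[3,3], I[3,6]^2, I[5,5], I[5,6].
μ_θ-semistable layers: μ^(1)=37; μ^(2)=23; μ^(3)=16; μ^(4)=-19; μ^(5)=-47

((0, 0, 0, 0, 1, 0); (0, 0, 0, 2, 2, 2); (0, 0, 0, 0, 1, 1); (0, 1, 0, 0, 0, 0); (1, 0, 3, 0, 0, 0))


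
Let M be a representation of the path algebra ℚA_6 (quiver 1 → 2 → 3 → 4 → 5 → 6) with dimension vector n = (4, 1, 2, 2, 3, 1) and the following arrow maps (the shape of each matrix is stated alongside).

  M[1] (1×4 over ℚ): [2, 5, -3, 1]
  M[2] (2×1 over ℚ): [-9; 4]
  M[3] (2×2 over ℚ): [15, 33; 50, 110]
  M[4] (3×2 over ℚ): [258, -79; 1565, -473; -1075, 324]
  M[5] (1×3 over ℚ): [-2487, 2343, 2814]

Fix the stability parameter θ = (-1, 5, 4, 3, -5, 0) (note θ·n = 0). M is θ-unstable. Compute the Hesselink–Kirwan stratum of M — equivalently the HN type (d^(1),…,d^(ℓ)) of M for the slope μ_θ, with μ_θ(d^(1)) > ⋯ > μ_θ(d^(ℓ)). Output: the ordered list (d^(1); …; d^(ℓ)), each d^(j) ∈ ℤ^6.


Interval decomposition of M: I[1,1]^3, I[1,6], I[3,3], I[4,5], I[5,5].
HN type (ℓ=4): μ^(1)=4; μ^(2)=7/5; μ^(3)=-1; μ^(4)=-5

((0, 0, 1, 0, 0, 0); (0, 1, 1, 1, 1, 1); (4, 0, 0, 1, 1, 0); (0, 0, 0, 0, 1, 0))


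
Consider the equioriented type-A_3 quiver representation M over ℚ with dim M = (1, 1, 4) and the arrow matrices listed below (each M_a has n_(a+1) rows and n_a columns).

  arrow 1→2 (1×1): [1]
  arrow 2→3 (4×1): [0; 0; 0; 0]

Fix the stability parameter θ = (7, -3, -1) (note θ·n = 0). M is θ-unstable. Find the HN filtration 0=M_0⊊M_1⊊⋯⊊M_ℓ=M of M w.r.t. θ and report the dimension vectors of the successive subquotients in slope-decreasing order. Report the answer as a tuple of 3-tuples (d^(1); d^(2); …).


Barcode: M ≅ I[1,2], I[3,3]^4. HN layers by μ_θ (2 steps, strictly decreasing):
  μ^(1)=2; μ^(2)=-1

((1, 1, 0); (0, 0, 4))


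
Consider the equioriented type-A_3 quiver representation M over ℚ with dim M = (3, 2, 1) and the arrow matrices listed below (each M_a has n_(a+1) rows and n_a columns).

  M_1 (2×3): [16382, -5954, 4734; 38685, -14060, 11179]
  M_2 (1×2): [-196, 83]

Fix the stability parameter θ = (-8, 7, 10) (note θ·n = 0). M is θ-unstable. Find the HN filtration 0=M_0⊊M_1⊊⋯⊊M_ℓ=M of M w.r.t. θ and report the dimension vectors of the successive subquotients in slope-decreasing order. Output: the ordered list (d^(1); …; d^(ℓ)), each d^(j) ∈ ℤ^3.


Via rank(M_{q-1}∘⋯∘M_p): M ≅ I[1,1], I[1,2], I[1,3].
μ_θ-semistable layers: μ^(1)=10; μ^(2)=7; μ^(3)=-8

((0, 0, 1); (0, 2, 0); (3, 0, 0))


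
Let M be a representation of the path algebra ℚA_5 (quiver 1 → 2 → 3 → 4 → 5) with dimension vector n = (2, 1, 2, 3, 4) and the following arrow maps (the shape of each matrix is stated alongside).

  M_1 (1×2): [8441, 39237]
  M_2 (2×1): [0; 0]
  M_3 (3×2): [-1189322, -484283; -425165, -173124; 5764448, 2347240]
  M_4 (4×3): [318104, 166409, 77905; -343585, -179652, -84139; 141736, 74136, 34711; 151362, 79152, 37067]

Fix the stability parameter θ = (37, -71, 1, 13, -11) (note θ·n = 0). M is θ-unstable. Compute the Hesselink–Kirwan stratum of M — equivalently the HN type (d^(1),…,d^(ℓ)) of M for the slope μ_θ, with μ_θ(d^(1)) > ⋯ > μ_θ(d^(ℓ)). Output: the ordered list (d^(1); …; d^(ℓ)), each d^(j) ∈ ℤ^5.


Barcode: M ≅ I[1,1], I[1,2], I[3,5]^2, I[4,5], I[5,5]. HN layers by μ_θ (4 steps, strictly decreasing):
  μ^(1)=37; μ^(2)=1; μ^(3)=-11; μ^(4)=-17

((1, 0, 0, 0, 0); (0, 0, 2, 3, 3); (0, 0, 0, 0, 1); (1, 1, 0, 0, 0))


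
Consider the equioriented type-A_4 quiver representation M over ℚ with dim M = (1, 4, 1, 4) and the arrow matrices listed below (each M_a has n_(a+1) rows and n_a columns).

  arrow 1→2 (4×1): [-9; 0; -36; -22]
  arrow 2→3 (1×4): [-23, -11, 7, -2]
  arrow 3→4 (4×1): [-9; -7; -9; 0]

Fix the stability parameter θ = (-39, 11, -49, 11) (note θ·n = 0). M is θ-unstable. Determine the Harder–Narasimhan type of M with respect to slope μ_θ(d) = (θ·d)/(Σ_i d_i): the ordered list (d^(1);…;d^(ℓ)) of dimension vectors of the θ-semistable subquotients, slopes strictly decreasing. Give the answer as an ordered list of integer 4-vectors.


Barcode: M ≅ I[1,4], I[2,2]^3, I[4,4]^3. HN layers by μ_θ (3 steps, strictly decreasing):
  μ^(1)=11; μ^(2)=-19; μ^(3)=-39

((0, 3, 0, 4); (0, 1, 1, 0); (1, 0, 0, 0))
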